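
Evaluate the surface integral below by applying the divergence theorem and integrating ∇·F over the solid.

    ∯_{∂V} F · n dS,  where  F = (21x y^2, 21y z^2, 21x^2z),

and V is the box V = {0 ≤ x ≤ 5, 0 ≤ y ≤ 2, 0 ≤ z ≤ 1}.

By the divergence theorem,

    ∯_{∂V} F · n dS = ∭_V (∇ · F) dV.

Compute the divergence:
    ∇ · F = ∂F_x/∂x + ∂F_y/∂y + ∂F_z/∂z = 21y^2 + 21z^2 + 21x^2 = 21x^2 + 21y^2 + 21z^2.

V is a rectangular box, so dV = dx dy dz with 0 ≤ x ≤ 5, 0 ≤ y ≤ 2, 0 ≤ z ≤ 1.

Integrate (21x^2 + 21y^2 + 21z^2) over V as an iterated integral:

    ∭_V (∇·F) dV = ∫_0^{5} ∫_0^{2} ∫_0^{1} (21x^2 + 21y^2 + 21z^2) dz dy dx.

Inner (z from 0 to 1): 21x^2 + 21y^2 + 7.
Middle (y from 0 to 2): 42x^2 + 70.
Outer (x from 0 to 5): 2100.

Therefore ∯_{∂V} F · n dS = 2100.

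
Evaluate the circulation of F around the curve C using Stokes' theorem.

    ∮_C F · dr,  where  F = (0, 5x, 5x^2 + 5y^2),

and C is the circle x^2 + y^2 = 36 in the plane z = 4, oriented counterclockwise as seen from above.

Let S be the flat disk x^2 + y^2 ≤ 36 in the plane z = 4, with upward unit normal n̂ = ẑ. By Stokes' theorem,

    ∮_C F · dr = ∬_S (∇ × F) · n̂ dS = ∬_D (curl F)_z dA,

where D is the disk x^2 + y^2 ≤ 36.

Compute the curl of F = (0, 5x, 5x^2 + 5y^2):
    (∇ × F)_x = ∂F_z/∂y - ∂F_y/∂z = 10y,
    (∇ × F)_y = ∂F_x/∂z - ∂F_z/∂x = -10x,
    (∇ × F)_z = ∂F_y/∂x - ∂F_x/∂y = 5.

On z = 4, (curl F)_z = 5.

Convert to polar (x = r cos θ, y = r sin θ, dA = r dr dθ); the integrand becomes 5, so

    ∬_D (curl F)_z dA = ∫_0^{2π} ∫_0^{6} (5) · r dr dθ.

Inner (r from 0 to 6): 90.
Outer (θ from 0 to 2π): 180π.

Therefore ∮_C F · dr = 180π.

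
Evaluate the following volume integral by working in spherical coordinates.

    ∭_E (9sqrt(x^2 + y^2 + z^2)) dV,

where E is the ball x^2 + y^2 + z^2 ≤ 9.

In spherical coordinates, x = ρ sin(φ) cos(θ), y = ρ sin(φ) sin(θ), z = ρ cos(φ), and dV = ρ^2 sin(φ) dρ dφ dθ.

The integrand becomes 9ρ, so

    ∭_E (9sqrt(x^2 + y^2 + z^2)) dV = ∫_{0}^{2π} ∫_{0}^{π} ∫_{0}^{3} (9ρ) · ρ^2 sin(φ) dρ dφ dθ.

Inner (ρ): 729sin(φ)/4.
Middle (φ): 729/2.
Outer (θ): 729π.

Therefore the triple integral equals 729π.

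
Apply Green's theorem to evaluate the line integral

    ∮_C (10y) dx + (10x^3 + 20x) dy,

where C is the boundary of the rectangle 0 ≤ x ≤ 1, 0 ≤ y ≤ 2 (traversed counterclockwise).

Green's theorem converts the closed line integral into a double integral over the enclosed region D:

    ∮_C P dx + Q dy = ∬_D (∂Q/∂x - ∂P/∂y) dA.

Here P = 10y, Q = 10x^3 + 20x, so

    ∂Q/∂x = 30x^2 + 20,    ∂P/∂y = 10,
    ∂Q/∂x - ∂P/∂y = 30x^2 + 10.

D is the region 0 ≤ x ≤ 1, 0 ≤ y ≤ 2. Evaluating the double integral:

    ∬_D (30x^2 + 10) dA = ∫_0^{1} ∫_0^{2} (30x^2 + 10) dy dx.

Inner (y from 0 to 2): 60x^2 + 20.
Outer (x from 0 to 1): 40.

Therefore ∮_C P dx + Q dy = 40.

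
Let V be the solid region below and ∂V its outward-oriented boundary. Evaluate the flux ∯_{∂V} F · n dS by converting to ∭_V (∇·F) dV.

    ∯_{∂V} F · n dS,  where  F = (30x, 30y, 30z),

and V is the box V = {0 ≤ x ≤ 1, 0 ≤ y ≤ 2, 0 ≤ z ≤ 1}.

By the divergence theorem,

    ∯_{∂V} F · n dS = ∭_V (∇ · F) dV.

Compute the divergence:
    ∇ · F = ∂F_x/∂x + ∂F_y/∂y + ∂F_z/∂z = 30 + 30 + 30 = 90.

V is a rectangular box, so dV = dx dy dz with 0 ≤ x ≤ 1, 0 ≤ y ≤ 2, 0 ≤ z ≤ 1.

Integrate (90) over V as an iterated integral:

    ∭_V (∇·F) dV = ∫_0^{1} ∫_0^{2} ∫_0^{1} (90) dz dy dx.

Inner (z from 0 to 1): 90.
Middle (y from 0 to 2): 180.
Outer (x from 0 to 1): 180.

Therefore ∯_{∂V} F · n dS = 180.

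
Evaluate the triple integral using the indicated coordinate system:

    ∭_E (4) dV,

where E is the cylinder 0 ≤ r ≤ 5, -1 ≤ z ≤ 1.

In cylindrical coordinates, x = r cos(θ), y = r sin(θ), z = z, and dV = r dr dθ dz.

The integrand becomes 4, so

    ∭_E (4) dV = ∫_{0}^{2π} ∫_{0}^{5} ∫_{-1}^{1} (4) · r dz dr dθ.

Inner (z): 8r.
Middle (r from 0 to 5): 100.
Outer (θ): 200π.

Therefore the triple integral equals 200π.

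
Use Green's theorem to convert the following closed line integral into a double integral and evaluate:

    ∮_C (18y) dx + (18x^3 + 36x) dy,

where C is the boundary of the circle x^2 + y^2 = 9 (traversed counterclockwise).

Green's theorem converts the closed line integral into a double integral over the enclosed region D:

    ∮_C P dx + Q dy = ∬_D (∂Q/∂x - ∂P/∂y) dA.

Here P = 18y, Q = 18x^3 + 36x, so

    ∂Q/∂x = 54x^2 + 36,    ∂P/∂y = 18,
    ∂Q/∂x - ∂P/∂y = 54x^2 + 18.

D is the region x^2 + y^2 ≤ 9. Evaluating the double integral:

In polar coordinates (x = r cos θ, y = r sin θ, dA = r dr dθ) the integrand becomes 54r^2cos(θ)^2 + 18, so

    ∬_D (54x^2 + 18) dA = ∫_0^{2π} ∫_0^{3} (54r^2cos(θ)^2 + 18) · r dr dθ.

Inner (r from 0 to 3): 2187cos(θ)^2/2 + 81.
Outer (θ from 0 to 2π): 2511π/2.

Therefore ∮_C P dx + Q dy = 2511π/2.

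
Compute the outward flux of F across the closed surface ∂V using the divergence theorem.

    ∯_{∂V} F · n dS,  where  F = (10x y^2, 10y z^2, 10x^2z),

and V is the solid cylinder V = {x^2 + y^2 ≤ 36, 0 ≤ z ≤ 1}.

By the divergence theorem,

    ∯_{∂V} F · n dS = ∭_V (∇ · F) dV.

Compute the divergence:
    ∇ · F = ∂F_x/∂x + ∂F_y/∂y + ∂F_z/∂z = 10y^2 + 10z^2 + 10x^2 = 10x^2 + 10y^2 + 10z^2.

In cylindrical coordinates, x = r cos(θ), y = r sin(θ), z = z, dV = r dr dθ dz, with 0 ≤ r ≤ 6, 0 ≤ θ ≤ 2π, 0 ≤ z ≤ 1.

The integrand, after substitution and multiplying by the volume element, becomes (10r^2 + 10z^2) · r, so

    ∭_V (∇·F) dV = ∫_0^{2π} ∫_0^{6} ∫_0^{1} (10r^2 + 10z^2) · r dz dr dθ.

Inner (z from 0 to 1): 10r (r^2 + 1/3).
Middle (r from 0 to 6): 3300.
Outer (θ from 0 to 2π): 6600π.

Therefore ∯_{∂V} F · n dS = 6600π.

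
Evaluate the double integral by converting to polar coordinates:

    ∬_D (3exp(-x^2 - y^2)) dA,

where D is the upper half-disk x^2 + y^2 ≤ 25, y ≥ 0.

The region D is 0 ≤ r ≤ 5, 0 ≤ θ ≤ π in polar coordinates, where x = r cos(θ), y = r sin(θ), and dA = r dr dθ.

Under the substitution, the integrand becomes 3exp(-r^2), so

    ∬_D (3exp(-x^2 - y^2)) dA = ∫_{0}^{π} ∫_{0}^{5} (3exp(-r^2)) · r dr dθ.

Inner integral (in r): ∫_{0}^{5} (3exp(-r^2)) · r dr = 3/2 - 3exp(-25)/2.

Outer integral (in θ): ∫_{0}^{π} (3/2 - 3exp(-25)/2) dθ = -3π (1 - exp(25))exp(-25)/2.

Therefore ∬_D (3exp(-x^2 - y^2)) dA = -3π (1 - exp(25))exp(-25)/2.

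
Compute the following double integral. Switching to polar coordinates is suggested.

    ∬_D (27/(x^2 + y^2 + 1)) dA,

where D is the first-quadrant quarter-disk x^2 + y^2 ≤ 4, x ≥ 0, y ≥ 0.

The region D is 0 ≤ r ≤ 2, 0 ≤ θ ≤ π/2 in polar coordinates, where x = r cos(θ), y = r sin(θ), and dA = r dr dθ.

Under the substitution, the integrand becomes 27/(r^2 + 1), so

    ∬_D (27/(x^2 + y^2 + 1)) dA = ∫_{0}^{π/2} ∫_{0}^{2} (27/(r^2 + 1)) · r dr dθ.

Inner integral (in r): ∫_{0}^{2} (27/(r^2 + 1)) · r dr = 27log(5)/2.

Outer integral (in θ): ∫_{0}^{π/2} (27log(5)/2) dθ = 27π log(5)/4.

Therefore ∬_D (27/(x^2 + y^2 + 1)) dA = 27π log(5)/4.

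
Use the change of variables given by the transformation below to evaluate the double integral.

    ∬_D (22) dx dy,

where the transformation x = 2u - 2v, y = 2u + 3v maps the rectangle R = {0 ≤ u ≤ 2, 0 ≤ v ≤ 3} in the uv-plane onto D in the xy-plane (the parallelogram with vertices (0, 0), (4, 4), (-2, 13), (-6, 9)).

Compute the Jacobian determinant of (x, y) with respect to (u, v):

    ∂(x,y)/∂(u,v) = | 2  -2 | = (2)(3) - (-2)(2) = 10.
                   | 2  3 |

Its absolute value is |J| = 10 (the area scaling factor).

Substituting x = 2u - 2v, y = 2u + 3v into the integrand,

    22 → 22,

so the integral becomes

    ∬_R (22) · |J| du dv = ∫_0^2 ∫_0^3 (220) dv du.

Inner (v): 660.
Outer (u): 1320.

Therefore ∬_D (22) dx dy = 1320.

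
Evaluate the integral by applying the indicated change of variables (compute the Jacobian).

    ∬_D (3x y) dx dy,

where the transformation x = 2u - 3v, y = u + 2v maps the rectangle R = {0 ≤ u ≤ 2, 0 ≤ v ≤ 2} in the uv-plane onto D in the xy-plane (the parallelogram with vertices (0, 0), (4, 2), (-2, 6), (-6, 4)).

Compute the Jacobian determinant of (x, y) with respect to (u, v):

    ∂(x,y)/∂(u,v) = | 2  -3 | = (2)(2) - (-3)(1) = 7.
                   | 1  2 |

Its absolute value is |J| = 7 (the area scaling factor).

Substituting x = 2u - 3v, y = u + 2v into the integrand,

    3x y → 6u^2 + 3u v - 18v^2,

so the integral becomes

    ∬_R (6u^2 + 3u v - 18v^2) · |J| du dv = ∫_0^2 ∫_0^2 (42u^2 + 21u v - 126v^2) dv du.

Inner (v): 84u^2 + 42u - 336.
Outer (u): -364.

Therefore ∬_D (3x y) dx dy = -364.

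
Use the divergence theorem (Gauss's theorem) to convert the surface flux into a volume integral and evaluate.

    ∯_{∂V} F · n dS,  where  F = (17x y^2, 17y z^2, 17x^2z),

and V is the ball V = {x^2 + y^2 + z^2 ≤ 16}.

By the divergence theorem,

    ∯_{∂V} F · n dS = ∭_V (∇ · F) dV.

Compute the divergence:
    ∇ · F = ∂F_x/∂x + ∂F_y/∂y + ∂F_z/∂z = 17y^2 + 17z^2 + 17x^2 = 17x^2 + 17y^2 + 17z^2.

In spherical coordinates, x = ρ sin(φ) cos(θ), y = ρ sin(φ) sin(θ), z = ρ cos(φ), dV = ρ^2 sin(φ) dρ dφ dθ, with 0 ≤ ρ ≤ 4, 0 ≤ φ ≤ π, 0 ≤ θ ≤ 2π.

The integrand, after substitution and multiplying by the volume element, becomes (17ρ^2) · ρ^2 sin(φ), so

    ∭_V (∇·F) dV = ∫_0^{2π} ∫_0^{π} ∫_0^{4} (17ρ^2) · ρ^2 sin(φ) dρ dφ dθ.

Inner (ρ from 0 to 4): 17408sin(φ)/5.
Middle (φ from 0 to π): 34816/5.
Outer (θ from 0 to 2π): 69632π/5.

Therefore ∯_{∂V} F · n dS = 69632π/5.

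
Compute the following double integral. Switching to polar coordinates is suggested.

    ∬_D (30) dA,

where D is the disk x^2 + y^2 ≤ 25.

The region D is 0 ≤ r ≤ 5, 0 ≤ θ ≤ 2π in polar coordinates, where x = r cos(θ), y = r sin(θ), and dA = r dr dθ.

Under the substitution, the integrand becomes 30, so

    ∬_D (30) dA = ∫_{0}^{2π} ∫_{0}^{5} (30) · r dr dθ.

Inner integral (in r): ∫_{0}^{5} (30) · r dr = 375.

Outer integral (in θ): ∫_{0}^{2π} (375) dθ = 750π.

Therefore ∬_D (30) dA = 750π.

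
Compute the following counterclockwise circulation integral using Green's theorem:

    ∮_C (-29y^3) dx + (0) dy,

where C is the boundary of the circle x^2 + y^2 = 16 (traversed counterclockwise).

Green's theorem converts the closed line integral into a double integral over the enclosed region D:

    ∮_C P dx + Q dy = ∬_D (∂Q/∂x - ∂P/∂y) dA.

Here P = -29y^3, Q = 0, so

    ∂Q/∂x = 0,    ∂P/∂y = -87y^2,
    ∂Q/∂x - ∂P/∂y = 87y^2.

D is the region x^2 + y^2 ≤ 16. Evaluating the double integral:

In polar coordinates (x = r cos θ, y = r sin θ, dA = r dr dθ) the integrand becomes 87r^2sin(θ)^2, so

    ∬_D (87y^2) dA = ∫_0^{2π} ∫_0^{4} (87r^2sin(θ)^2) · r dr dθ.

Inner (r from 0 to 4): 5568sin(θ)^2.
Outer (θ from 0 to 2π): 5568π.

Therefore ∮_C P dx + Q dy = 5568π.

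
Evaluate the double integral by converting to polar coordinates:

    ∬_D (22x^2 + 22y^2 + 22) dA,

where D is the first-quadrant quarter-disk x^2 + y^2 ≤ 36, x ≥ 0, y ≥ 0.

The region D is 0 ≤ r ≤ 6, 0 ≤ θ ≤ π/2 in polar coordinates, where x = r cos(θ), y = r sin(θ), and dA = r dr dθ.

Under the substitution, the integrand becomes 22r^2 + 22, so

    ∬_D (22x^2 + 22y^2 + 22) dA = ∫_{0}^{π/2} ∫_{0}^{6} (22r^2 + 22) · r dr dθ.

Inner integral (in r): ∫_{0}^{6} (22r^2 + 22) · r dr = 7524.

Outer integral (in θ): ∫_{0}^{π/2} (7524) dθ = 3762π.

Therefore ∬_D (22x^2 + 22y^2 + 22) dA = 3762π.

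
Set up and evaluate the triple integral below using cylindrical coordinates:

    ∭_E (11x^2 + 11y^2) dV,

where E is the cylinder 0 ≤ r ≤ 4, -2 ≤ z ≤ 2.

In cylindrical coordinates, x = r cos(θ), y = r sin(θ), z = z, and dV = r dr dθ dz.

The integrand becomes 11r^2, so

    ∭_E (11x^2 + 11y^2) dV = ∫_{0}^{2π} ∫_{0}^{4} ∫_{-2}^{2} (11r^2) · r dz dr dθ.

Inner (z): 44r^3.
Middle (r from 0 to 4): 2816.
Outer (θ): 5632π.

Therefore the triple integral equals 5632π.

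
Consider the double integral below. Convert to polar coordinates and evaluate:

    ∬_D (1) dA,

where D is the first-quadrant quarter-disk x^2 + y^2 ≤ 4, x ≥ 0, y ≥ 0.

The region D is 0 ≤ r ≤ 2, 0 ≤ θ ≤ π/2 in polar coordinates, where x = r cos(θ), y = r sin(θ), and dA = r dr dθ.

Under the substitution, the integrand becomes 1, so

    ∬_D (1) dA = ∫_{0}^{π/2} ∫_{0}^{2} (1) · r dr dθ.

Inner integral (in r): ∫_{0}^{2} (1) · r dr = 2.

Outer integral (in θ): ∫_{0}^{π/2} (2) dθ = π.

Therefore ∬_D (1) dA = π.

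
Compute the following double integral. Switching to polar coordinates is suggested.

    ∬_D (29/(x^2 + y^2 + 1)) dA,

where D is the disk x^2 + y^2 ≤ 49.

The region D is 0 ≤ r ≤ 7, 0 ≤ θ ≤ 2π in polar coordinates, where x = r cos(θ), y = r sin(θ), and dA = r dr dθ.

Under the substitution, the integrand becomes 29/(r^2 + 1), so

    ∬_D (29/(x^2 + y^2 + 1)) dA = ∫_{0}^{2π} ∫_{0}^{7} (29/(r^2 + 1)) · r dr dθ.

Inner integral (in r): ∫_{0}^{7} (29/(r^2 + 1)) · r dr = 29log(50)/2.

Outer integral (in θ): ∫_{0}^{2π} (29log(50)/2) dθ = 29π log(50).

Therefore ∬_D (29/(x^2 + y^2 + 1)) dA = 29π log(50).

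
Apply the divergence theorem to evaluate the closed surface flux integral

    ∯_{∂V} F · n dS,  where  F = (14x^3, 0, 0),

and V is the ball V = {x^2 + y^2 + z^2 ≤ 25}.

By the divergence theorem,

    ∯_{∂V} F · n dS = ∭_V (∇ · F) dV.

Compute the divergence:
    ∇ · F = ∂F_x/∂x + ∂F_y/∂y + ∂F_z/∂z = 42x^2 + 0 + 0 = 42x^2.

In spherical coordinates, x = ρ sin(φ) cos(θ), y = ρ sin(φ) sin(θ), z = ρ cos(φ), dV = ρ^2 sin(φ) dρ dφ dθ, with 0 ≤ ρ ≤ 5, 0 ≤ φ ≤ π, 0 ≤ θ ≤ 2π.

The integrand, after substitution and multiplying by the volume element, becomes (42ρ^2sin(φ)^2cos(θ)^2) · ρ^2 sin(φ), so

    ∭_V (∇·F) dV = ∫_0^{2π} ∫_0^{π} ∫_0^{5} (42ρ^2sin(φ)^2cos(θ)^2) · ρ^2 sin(φ) dρ dφ dθ.

Inner (ρ from 0 to 5): 26250sin(φ)^3cos(θ)^2.
Middle (φ from 0 to π): 35000cos(θ)^2.
Outer (θ from 0 to 2π): 35000π.

Therefore ∯_{∂V} F · n dS = 35000π.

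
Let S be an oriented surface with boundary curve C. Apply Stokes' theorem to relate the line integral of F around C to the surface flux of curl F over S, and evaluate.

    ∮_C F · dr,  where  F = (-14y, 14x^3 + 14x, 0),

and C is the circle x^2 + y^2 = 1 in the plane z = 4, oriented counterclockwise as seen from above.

Let S be the flat disk x^2 + y^2 ≤ 1 in the plane z = 4, with upward unit normal n̂ = ẑ. By Stokes' theorem,

    ∮_C F · dr = ∬_S (∇ × F) · n̂ dS = ∬_D (curl F)_z dA,

where D is the disk x^2 + y^2 ≤ 1.

Compute the curl of F = (-14y, 14x^3 + 14x, 0):
    (∇ × F)_x = ∂F_z/∂y - ∂F_y/∂z = 0,
    (∇ × F)_y = ∂F_x/∂z - ∂F_z/∂x = 0,
    (∇ × F)_z = ∂F_y/∂x - ∂F_x/∂y = 42x^2 + 28.

On z = 4, (curl F)_z = 42x^2 + 28.

Convert to polar (x = r cos θ, y = r sin θ, dA = r dr dθ); the integrand becomes 42r^2cos(θ)^2 + 28, so

    ∬_D (curl F)_z dA = ∫_0^{2π} ∫_0^{1} (42r^2cos(θ)^2 + 28) · r dr dθ.

Inner (r from 0 to 1): 21cos(θ)^2/2 + 14.
Outer (θ from 0 to 2π): 77π/2.

Therefore ∮_C F · dr = 77π/2.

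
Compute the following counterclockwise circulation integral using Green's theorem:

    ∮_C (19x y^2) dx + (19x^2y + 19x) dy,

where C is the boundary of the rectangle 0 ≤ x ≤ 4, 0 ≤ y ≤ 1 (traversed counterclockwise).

Green's theorem converts the closed line integral into a double integral over the enclosed region D:

    ∮_C P dx + Q dy = ∬_D (∂Q/∂x - ∂P/∂y) dA.

Here P = 19x y^2, Q = 19x^2y + 19x, so

    ∂Q/∂x = 38x y + 19,    ∂P/∂y = 38x y,
    ∂Q/∂x - ∂P/∂y = 19.

D is the region 0 ≤ x ≤ 4, 0 ≤ y ≤ 1. Evaluating the double integral:

    ∬_D (19) dA = ∫_0^{4} ∫_0^{1} (19) dy dx.

Inner (y from 0 to 1): 19.
Outer (x from 0 to 4): 76.

Therefore ∮_C P dx + Q dy = 76.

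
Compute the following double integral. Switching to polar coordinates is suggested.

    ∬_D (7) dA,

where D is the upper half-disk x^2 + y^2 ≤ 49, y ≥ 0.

The region D is 0 ≤ r ≤ 7, 0 ≤ θ ≤ π in polar coordinates, where x = r cos(θ), y = r sin(θ), and dA = r dr dθ.

Under the substitution, the integrand becomes 7, so

    ∬_D (7) dA = ∫_{0}^{π} ∫_{0}^{7} (7) · r dr dθ.

Inner integral (in r): ∫_{0}^{7} (7) · r dr = 343/2.

Outer integral (in θ): ∫_{0}^{π} (343/2) dθ = 343π/2.

Therefore ∬_D (7) dA = 343π/2.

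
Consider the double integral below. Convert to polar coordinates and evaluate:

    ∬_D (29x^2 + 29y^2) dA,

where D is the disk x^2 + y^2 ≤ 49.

The region D is 0 ≤ r ≤ 7, 0 ≤ θ ≤ 2π in polar coordinates, where x = r cos(θ), y = r sin(θ), and dA = r dr dθ.

Under the substitution, the integrand becomes 29r^2, so

    ∬_D (29x^2 + 29y^2) dA = ∫_{0}^{2π} ∫_{0}^{7} (29r^2) · r dr dθ.

Inner integral (in r): ∫_{0}^{7} (29r^2) · r dr = 69629/4.

Outer integral (in θ): ∫_{0}^{2π} (69629/4) dθ = 69629π/2.

Therefore ∬_D (29x^2 + 29y^2) dA = 69629π/2.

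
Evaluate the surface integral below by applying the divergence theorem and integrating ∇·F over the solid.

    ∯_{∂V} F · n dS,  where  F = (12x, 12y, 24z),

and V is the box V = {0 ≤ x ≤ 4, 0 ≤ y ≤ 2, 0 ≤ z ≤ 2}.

By the divergence theorem,

    ∯_{∂V} F · n dS = ∭_V (∇ · F) dV.

Compute the divergence:
    ∇ · F = ∂F_x/∂x + ∂F_y/∂y + ∂F_z/∂z = 12 + 12 + 24 = 48.

V is a rectangular box, so dV = dx dy dz with 0 ≤ x ≤ 4, 0 ≤ y ≤ 2, 0 ≤ z ≤ 2.

Integrate (48) over V as an iterated integral:

    ∭_V (∇·F) dV = ∫_0^{4} ∫_0^{2} ∫_0^{2} (48) dz dy dx.

Inner (z from 0 to 2): 96.
Middle (y from 0 to 2): 192.
Outer (x from 0 to 4): 768.

Therefore ∯_{∂V} F · n dS = 768.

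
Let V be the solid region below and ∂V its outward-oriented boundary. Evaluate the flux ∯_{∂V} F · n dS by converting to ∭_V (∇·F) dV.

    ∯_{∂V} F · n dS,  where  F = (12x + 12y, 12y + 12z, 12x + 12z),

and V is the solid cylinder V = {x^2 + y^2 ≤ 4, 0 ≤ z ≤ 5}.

By the divergence theorem,

    ∯_{∂V} F · n dS = ∭_V (∇ · F) dV.

Compute the divergence:
    ∇ · F = ∂F_x/∂x + ∂F_y/∂y + ∂F_z/∂z = 12 + 12 + 12 = 36.

In cylindrical coordinates, x = r cos(θ), y = r sin(θ), z = z, dV = r dr dθ dz, with 0 ≤ r ≤ 2, 0 ≤ θ ≤ 2π, 0 ≤ z ≤ 5.

The integrand, after substitution and multiplying by the volume element, becomes (36) · r, so

    ∭_V (∇·F) dV = ∫_0^{2π} ∫_0^{2} ∫_0^{5} (36) · r dz dr dθ.

Inner (z from 0 to 5): 180r.
Middle (r from 0 to 2): 360.
Outer (θ from 0 to 2π): 720π.

Therefore ∯_{∂V} F · n dS = 720π.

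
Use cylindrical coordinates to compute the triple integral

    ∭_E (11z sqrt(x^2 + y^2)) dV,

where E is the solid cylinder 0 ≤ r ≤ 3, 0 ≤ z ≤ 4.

In cylindrical coordinates, x = r cos(θ), y = r sin(θ), z = z, and dV = r dr dθ dz.

The integrand becomes 11r z, so

    ∭_E (11z sqrt(x^2 + y^2)) dV = ∫_{0}^{2π} ∫_{0}^{3} ∫_{0}^{4} (11r z) · r dz dr dθ.

Inner (z): 88r^2.
Middle (r from 0 to 3): 792.
Outer (θ): 1584π.

Therefore the triple integral equals 1584π.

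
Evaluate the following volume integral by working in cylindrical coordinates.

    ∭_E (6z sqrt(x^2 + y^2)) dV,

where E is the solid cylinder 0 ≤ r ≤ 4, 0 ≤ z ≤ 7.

In cylindrical coordinates, x = r cos(θ), y = r sin(θ), z = z, and dV = r dr dθ dz.

The integrand becomes 6r z, so

    ∭_E (6z sqrt(x^2 + y^2)) dV = ∫_{0}^{2π} ∫_{0}^{4} ∫_{0}^{7} (6r z) · r dz dr dθ.

Inner (z): 147r^2.
Middle (r from 0 to 4): 3136.
Outer (θ): 6272π.

Therefore the triple integral equals 6272π.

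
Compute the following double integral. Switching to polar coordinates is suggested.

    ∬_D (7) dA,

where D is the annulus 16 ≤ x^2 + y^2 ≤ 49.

The region D is 4 ≤ r ≤ 7, 0 ≤ θ ≤ 2π in polar coordinates, where x = r cos(θ), y = r sin(θ), and dA = r dr dθ.

Under the substitution, the integrand becomes 7, so

    ∬_D (7) dA = ∫_{0}^{2π} ∫_{4}^{7} (7) · r dr dθ.

Inner integral (in r): ∫_{4}^{7} (7) · r dr = 231/2.

Outer integral (in θ): ∫_{0}^{2π} (231/2) dθ = 231π.

Therefore ∬_D (7) dA = 231π.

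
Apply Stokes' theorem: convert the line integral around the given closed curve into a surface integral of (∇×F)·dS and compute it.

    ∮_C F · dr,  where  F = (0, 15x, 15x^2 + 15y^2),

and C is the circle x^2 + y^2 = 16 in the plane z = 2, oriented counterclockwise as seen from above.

Let S be the flat disk x^2 + y^2 ≤ 16 in the plane z = 2, with upward unit normal n̂ = ẑ. By Stokes' theorem,

    ∮_C F · dr = ∬_S (∇ × F) · n̂ dS = ∬_D (curl F)_z dA,

where D is the disk x^2 + y^2 ≤ 16.

Compute the curl of F = (0, 15x, 15x^2 + 15y^2):
    (∇ × F)_x = ∂F_z/∂y - ∂F_y/∂z = 30y,
    (∇ × F)_y = ∂F_x/∂z - ∂F_z/∂x = -30x,
    (∇ × F)_z = ∂F_y/∂x - ∂F_x/∂y = 15.

On z = 2, (curl F)_z = 15.

Convert to polar (x = r cos θ, y = r sin θ, dA = r dr dθ); the integrand becomes 15, so

    ∬_D (curl F)_z dA = ∫_0^{2π} ∫_0^{4} (15) · r dr dθ.

Inner (r from 0 to 4): 120.
Outer (θ from 0 to 2π): 240π.

Therefore ∮_C F · dr = 240π.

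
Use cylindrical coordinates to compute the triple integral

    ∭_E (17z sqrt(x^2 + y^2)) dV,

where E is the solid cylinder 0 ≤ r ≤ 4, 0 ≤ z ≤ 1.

In cylindrical coordinates, x = r cos(θ), y = r sin(θ), z = z, and dV = r dr dθ dz.

The integrand becomes 17r z, so

    ∭_E (17z sqrt(x^2 + y^2)) dV = ∫_{0}^{2π} ∫_{0}^{4} ∫_{0}^{1} (17r z) · r dz dr dθ.

Inner (z): 17r^2/2.
Middle (r from 0 to 4): 544/3.
Outer (θ): 1088π/3.

Therefore the triple integral equals 1088π/3.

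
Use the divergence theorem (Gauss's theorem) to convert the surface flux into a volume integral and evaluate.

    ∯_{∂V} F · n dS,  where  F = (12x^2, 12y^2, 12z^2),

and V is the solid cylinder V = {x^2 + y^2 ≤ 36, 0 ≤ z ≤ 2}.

By the divergence theorem,

    ∯_{∂V} F · n dS = ∭_V (∇ · F) dV.

Compute the divergence:
    ∇ · F = ∂F_x/∂x + ∂F_y/∂y + ∂F_z/∂z = 24x + 24y + 24z.

In cylindrical coordinates, x = r cos(θ), y = r sin(θ), z = z, dV = r dr dθ dz, with 0 ≤ r ≤ 6, 0 ≤ θ ≤ 2π, 0 ≤ z ≤ 2.

The integrand, after substitution and multiplying by the volume element, becomes (24sqrt(2)r sin(θ + π/4) + 24z) · r, so

    ∭_V (∇·F) dV = ∫_0^{2π} ∫_0^{6} ∫_0^{2} (24sqrt(2)r sin(θ + π/4) + 24z) · r dz dr dθ.

Inner (z from 0 to 2): 48r (sqrt(2)r sin(θ + π/4) + 1).
Middle (r from 0 to 6): 3456sqrt(2)sin(θ + π/4) + 864.
Outer (θ from 0 to 2π): 1728π.

Therefore ∯_{∂V} F · n dS = 1728π.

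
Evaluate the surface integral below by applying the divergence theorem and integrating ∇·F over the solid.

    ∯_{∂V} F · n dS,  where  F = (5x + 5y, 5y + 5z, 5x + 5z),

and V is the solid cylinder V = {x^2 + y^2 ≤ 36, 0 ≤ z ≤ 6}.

By the divergence theorem,

    ∯_{∂V} F · n dS = ∭_V (∇ · F) dV.

Compute the divergence:
    ∇ · F = ∂F_x/∂x + ∂F_y/∂y + ∂F_z/∂z = 5 + 5 + 5 = 15.

In cylindrical coordinates, x = r cos(θ), y = r sin(θ), z = z, dV = r dr dθ dz, with 0 ≤ r ≤ 6, 0 ≤ θ ≤ 2π, 0 ≤ z ≤ 6.

The integrand, after substitution and multiplying by the volume element, becomes (15) · r, so

    ∭_V (∇·F) dV = ∫_0^{2π} ∫_0^{6} ∫_0^{6} (15) · r dz dr dθ.

Inner (z from 0 to 6): 90r.
Middle (r from 0 to 6): 1620.
Outer (θ from 0 to 2π): 3240π.

Therefore ∯_{∂V} F · n dS = 3240π.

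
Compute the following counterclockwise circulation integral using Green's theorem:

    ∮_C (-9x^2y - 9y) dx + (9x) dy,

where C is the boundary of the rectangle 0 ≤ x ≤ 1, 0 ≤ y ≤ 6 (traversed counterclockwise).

Green's theorem converts the closed line integral into a double integral over the enclosed region D:

    ∮_C P dx + Q dy = ∬_D (∂Q/∂x - ∂P/∂y) dA.

Here P = -9x^2y - 9y, Q = 9x, so

    ∂Q/∂x = 9,    ∂P/∂y = -9x^2 - 9,
    ∂Q/∂x - ∂P/∂y = 9x^2 + 18.

D is the region 0 ≤ x ≤ 1, 0 ≤ y ≤ 6. Evaluating the double integral:

    ∬_D (9x^2 + 18) dA = ∫_0^{1} ∫_0^{6} (9x^2 + 18) dy dx.

Inner (y from 0 to 6): 54x^2 + 108.
Outer (x from 0 to 1): 126.

Therefore ∮_C P dx + Q dy = 126.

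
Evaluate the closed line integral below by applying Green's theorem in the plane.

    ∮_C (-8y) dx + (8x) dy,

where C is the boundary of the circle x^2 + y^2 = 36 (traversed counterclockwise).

Green's theorem converts the closed line integral into a double integral over the enclosed region D:

    ∮_C P dx + Q dy = ∬_D (∂Q/∂x - ∂P/∂y) dA.

Here P = -8y, Q = 8x, so

    ∂Q/∂x = 8,    ∂P/∂y = -8,
    ∂Q/∂x - ∂P/∂y = 16.

D is the region x^2 + y^2 ≤ 36. Evaluating the double integral:

In polar coordinates (x = r cos θ, y = r sin θ, dA = r dr dθ) the integrand becomes 16, so

    ∬_D (16) dA = ∫_0^{2π} ∫_0^{6} (16) · r dr dθ.

Inner (r from 0 to 6): 288.
Outer (θ from 0 to 2π): 576π.

Therefore ∮_C P dx + Q dy = 576π.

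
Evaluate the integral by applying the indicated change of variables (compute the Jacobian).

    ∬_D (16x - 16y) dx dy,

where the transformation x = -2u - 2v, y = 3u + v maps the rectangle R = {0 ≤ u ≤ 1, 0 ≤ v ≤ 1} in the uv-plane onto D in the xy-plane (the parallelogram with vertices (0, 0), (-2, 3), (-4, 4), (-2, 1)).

Compute the Jacobian determinant of (x, y) with respect to (u, v):

    ∂(x,y)/∂(u,v) = | -2  -2 | = (-2)(1) - (-2)(3) = 4.
                   | 3  1 |

Its absolute value is |J| = 4 (the area scaling factor).

Substituting x = -2u - 2v, y = 3u + v into the integrand,

    16x - 16y → -80u - 48v,

so the integral becomes

    ∬_R (-80u - 48v) · |J| du dv = ∫_0^1 ∫_0^1 (-320u - 192v) dv du.

Inner (v): -320u - 96.
Outer (u): -256.

Therefore ∬_D (16x - 16y) dx dy = -256.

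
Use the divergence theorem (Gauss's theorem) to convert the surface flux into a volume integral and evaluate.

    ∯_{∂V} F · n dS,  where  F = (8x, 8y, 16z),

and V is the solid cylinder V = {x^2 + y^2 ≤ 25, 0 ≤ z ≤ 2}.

By the divergence theorem,

    ∯_{∂V} F · n dS = ∭_V (∇ · F) dV.

Compute the divergence:
    ∇ · F = ∂F_x/∂x + ∂F_y/∂y + ∂F_z/∂z = 8 + 8 + 16 = 32.

In cylindrical coordinates, x = r cos(θ), y = r sin(θ), z = z, dV = r dr dθ dz, with 0 ≤ r ≤ 5, 0 ≤ θ ≤ 2π, 0 ≤ z ≤ 2.

The integrand, after substitution and multiplying by the volume element, becomes (32) · r, so

    ∭_V (∇·F) dV = ∫_0^{2π} ∫_0^{5} ∫_0^{2} (32) · r dz dr dθ.

Inner (z from 0 to 2): 64r.
Middle (r from 0 to 5): 800.
Outer (θ from 0 to 2π): 1600π.

Therefore ∯_{∂V} F · n dS = 1600π.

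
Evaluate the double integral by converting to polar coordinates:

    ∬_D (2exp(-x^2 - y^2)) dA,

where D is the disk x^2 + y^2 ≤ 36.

The region D is 0 ≤ r ≤ 6, 0 ≤ θ ≤ 2π in polar coordinates, where x = r cos(θ), y = r sin(θ), and dA = r dr dθ.

Under the substitution, the integrand becomes 2exp(-r^2), so

    ∬_D (2exp(-x^2 - y^2)) dA = ∫_{0}^{2π} ∫_{0}^{6} (2exp(-r^2)) · r dr dθ.

Inner integral (in r): ∫_{0}^{6} (2exp(-r^2)) · r dr = 1 - exp(-36).

Outer integral (in θ): ∫_{0}^{2π} (1 - exp(-36)) dθ = -2π exp(-36) + 2π.

Therefore ∬_D (2exp(-x^2 - y^2)) dA = -2π exp(-36) + 2π.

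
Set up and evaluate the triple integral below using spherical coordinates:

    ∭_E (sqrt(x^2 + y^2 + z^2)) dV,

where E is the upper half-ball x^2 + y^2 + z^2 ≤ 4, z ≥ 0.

In spherical coordinates, x = ρ sin(φ) cos(θ), y = ρ sin(φ) sin(θ), z = ρ cos(φ), and dV = ρ^2 sin(φ) dρ dφ dθ.

The integrand becomes ρ, so

    ∭_E (sqrt(x^2 + y^2 + z^2)) dV = ∫_{0}^{2π} ∫_{0}^{π/2} ∫_{0}^{2} (ρ) · ρ^2 sin(φ) dρ dφ dθ.

Inner (ρ): 4sin(φ).
Middle (φ): 4.
Outer (θ): 8π.

Therefore the triple integral equals 8π.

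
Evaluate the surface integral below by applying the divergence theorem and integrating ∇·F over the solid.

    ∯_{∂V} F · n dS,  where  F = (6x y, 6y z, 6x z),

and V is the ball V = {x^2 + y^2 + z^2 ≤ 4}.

By the divergence theorem,

    ∯_{∂V} F · n dS = ∭_V (∇ · F) dV.

Compute the divergence:
    ∇ · F = ∂F_x/∂x + ∂F_y/∂y + ∂F_z/∂z = 6y + 6z + 6x = 6x + 6y + 6z.

In spherical coordinates, x = ρ sin(φ) cos(θ), y = ρ sin(φ) sin(θ), z = ρ cos(φ), dV = ρ^2 sin(φ) dρ dφ dθ, with 0 ≤ ρ ≤ 2, 0 ≤ φ ≤ π, 0 ≤ θ ≤ 2π.

The integrand, after substitution and multiplying by the volume element, becomes (6ρ (sqrt(2)sin(φ)sin(θ + π/4) + cos(φ))) · ρ^2 sin(φ), so

    ∭_V (∇·F) dV = ∫_0^{2π} ∫_0^{π} ∫_0^{2} (6ρ (sqrt(2)sin(φ)sin(θ + π/4) + cos(φ))) · ρ^2 sin(φ) dρ dφ dθ.

Inner (ρ from 0 to 2): 24(sqrt(2)sin(φ)sin(θ + π/4) + cos(φ))sin(φ).
Middle (φ from 0 to π): 12sqrt(2)π sin(θ + π/4).
Outer (θ from 0 to 2π): 0.

Therefore ∯_{∂V} F · n dS = 0.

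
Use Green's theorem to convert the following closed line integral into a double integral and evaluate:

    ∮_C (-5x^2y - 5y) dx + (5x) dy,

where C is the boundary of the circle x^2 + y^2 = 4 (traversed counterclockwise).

Green's theorem converts the closed line integral into a double integral over the enclosed region D:

    ∮_C P dx + Q dy = ∬_D (∂Q/∂x - ∂P/∂y) dA.

Here P = -5x^2y - 5y, Q = 5x, so

    ∂Q/∂x = 5,    ∂P/∂y = -5x^2 - 5,
    ∂Q/∂x - ∂P/∂y = 5x^2 + 10.

D is the region x^2 + y^2 ≤ 4. Evaluating the double integral:

In polar coordinates (x = r cos θ, y = r sin θ, dA = r dr dθ) the integrand becomes 5r^2cos(θ)^2 + 10, so

    ∬_D (5x^2 + 10) dA = ∫_0^{2π} ∫_0^{2} (5r^2cos(θ)^2 + 10) · r dr dθ.

Inner (r from 0 to 2): 20cos(θ)^2 + 20.
Outer (θ from 0 to 2π): 60π.

Therefore ∮_C P dx + Q dy = 60π.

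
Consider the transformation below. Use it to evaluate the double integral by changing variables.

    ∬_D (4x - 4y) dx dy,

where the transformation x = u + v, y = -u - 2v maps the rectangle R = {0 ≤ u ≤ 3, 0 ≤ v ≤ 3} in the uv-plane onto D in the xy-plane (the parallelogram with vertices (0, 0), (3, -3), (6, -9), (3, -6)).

Compute the Jacobian determinant of (x, y) with respect to (u, v):

    ∂(x,y)/∂(u,v) = | 1  1 | = (1)(-2) - (1)(-1) = -1.
                   | -1  -2 |

Its absolute value is |J| = 1 (the area scaling factor).

Substituting x = u + v, y = -u - 2v into the integrand,

    4x - 4y → 8u + 12v,

so the integral becomes

    ∬_R (8u + 12v) · |J| du dv = ∫_0^3 ∫_0^3 (8u + 12v) dv du.

Inner (v): 24u + 54.
Outer (u): 270.

Therefore ∬_D (4x - 4y) dx dy = 270.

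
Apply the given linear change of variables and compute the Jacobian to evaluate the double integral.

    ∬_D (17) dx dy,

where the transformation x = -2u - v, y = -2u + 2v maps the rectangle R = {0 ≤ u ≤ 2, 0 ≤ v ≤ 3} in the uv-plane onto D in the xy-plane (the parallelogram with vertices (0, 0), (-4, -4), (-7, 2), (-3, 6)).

Compute the Jacobian determinant of (x, y) with respect to (u, v):

    ∂(x,y)/∂(u,v) = | -2  -1 | = (-2)(2) - (-1)(-2) = -6.
                   | -2  2 |

Its absolute value is |J| = 6 (the area scaling factor).

Substituting x = -2u - v, y = -2u + 2v into the integrand,

    17 → 17,

so the integral becomes

    ∬_R (17) · |J| du dv = ∫_0^2 ∫_0^3 (102) dv du.

Inner (v): 306.
Outer (u): 612.

Therefore ∬_D (17) dx dy = 612.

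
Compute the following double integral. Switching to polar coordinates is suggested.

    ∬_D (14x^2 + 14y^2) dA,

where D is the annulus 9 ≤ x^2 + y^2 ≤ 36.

The region D is 3 ≤ r ≤ 6, 0 ≤ θ ≤ 2π in polar coordinates, where x = r cos(θ), y = r sin(θ), and dA = r dr dθ.

Under the substitution, the integrand becomes 14r^2, so

    ∬_D (14x^2 + 14y^2) dA = ∫_{0}^{2π} ∫_{3}^{6} (14r^2) · r dr dθ.

Inner integral (in r): ∫_{3}^{6} (14r^2) · r dr = 8505/2.

Outer integral (in θ): ∫_{0}^{2π} (8505/2) dθ = 8505π.

Therefore ∬_D (14x^2 + 14y^2) dA = 8505π.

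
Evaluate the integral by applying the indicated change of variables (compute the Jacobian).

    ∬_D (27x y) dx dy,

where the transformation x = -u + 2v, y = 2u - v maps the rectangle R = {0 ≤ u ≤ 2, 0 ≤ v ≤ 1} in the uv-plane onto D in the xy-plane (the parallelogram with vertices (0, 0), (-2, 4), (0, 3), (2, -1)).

Compute the Jacobian determinant of (x, y) with respect to (u, v):

    ∂(x,y)/∂(u,v) = | -1  2 | = (-1)(-1) - (2)(2) = -3.
                   | 2  -1 |

Its absolute value is |J| = 3 (the area scaling factor).

Substituting x = -u + 2v, y = 2u - v into the integrand,

    27x y → -54u^2 + 135u v - 54v^2,

so the integral becomes

    ∬_R (-54u^2 + 135u v - 54v^2) · |J| du dv = ∫_0^2 ∫_0^1 (-162u^2 + 405u v - 162v^2) dv du.

Inner (v): -162u^2 + 405u/2 - 54.
Outer (u): -135.

Therefore ∬_D (27x y) dx dy = -135.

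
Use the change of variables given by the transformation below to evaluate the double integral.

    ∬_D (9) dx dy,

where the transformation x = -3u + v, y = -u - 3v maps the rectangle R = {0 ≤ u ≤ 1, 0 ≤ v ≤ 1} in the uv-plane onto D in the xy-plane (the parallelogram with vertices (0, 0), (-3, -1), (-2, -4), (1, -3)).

Compute the Jacobian determinant of (x, y) with respect to (u, v):

    ∂(x,y)/∂(u,v) = | -3  1 | = (-3)(-3) - (1)(-1) = 10.
                   | -1  -3 |

Its absolute value is |J| = 10 (the area scaling factor).

Substituting x = -3u + v, y = -u - 3v into the integrand,

    9 → 9,

so the integral becomes

    ∬_R (9) · |J| du dv = ∫_0^1 ∫_0^1 (90) dv du.

Inner (v): 90.
Outer (u): 90.

Therefore ∬_D (9) dx dy = 90.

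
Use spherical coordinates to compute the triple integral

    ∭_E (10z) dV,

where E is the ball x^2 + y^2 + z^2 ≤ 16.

In spherical coordinates, x = ρ sin(φ) cos(θ), y = ρ sin(φ) sin(θ), z = ρ cos(φ), and dV = ρ^2 sin(φ) dρ dφ dθ.

The integrand becomes 10ρ cos(φ), so

    ∭_E (10z) dV = ∫_{0}^{2π} ∫_{0}^{π} ∫_{0}^{4} (10ρ cos(φ)) · ρ^2 sin(φ) dρ dφ dθ.

Inner (ρ): 320sin(2φ).
Middle (φ): 0.
Outer (θ): 0.

Therefore the triple integral equals 0.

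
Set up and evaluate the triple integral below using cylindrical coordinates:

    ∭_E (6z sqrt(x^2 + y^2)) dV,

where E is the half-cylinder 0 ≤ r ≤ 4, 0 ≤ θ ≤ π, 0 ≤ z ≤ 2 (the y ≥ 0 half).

In cylindrical coordinates, x = r cos(θ), y = r sin(θ), z = z, and dV = r dr dθ dz.

The integrand becomes 6r z, so

    ∭_E (6z sqrt(x^2 + y^2)) dV = ∫_{0}^{π} ∫_{0}^{4} ∫_{0}^{2} (6r z) · r dz dr dθ.

Inner (z): 12r^2.
Middle (r from 0 to 4): 256.
Outer (θ): 256π.

Therefore the triple integral equals 256π.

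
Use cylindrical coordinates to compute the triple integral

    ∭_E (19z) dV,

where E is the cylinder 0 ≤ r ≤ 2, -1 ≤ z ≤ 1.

In cylindrical coordinates, x = r cos(θ), y = r sin(θ), z = z, and dV = r dr dθ dz.

The integrand becomes 19z, so

    ∭_E (19z) dV = ∫_{0}^{2π} ∫_{0}^{2} ∫_{-1}^{1} (19z) · r dz dr dθ.

Inner (z): 0.
Middle (r from 0 to 2): 0.
Outer (θ): 0.

Therefore the triple integral equals 0.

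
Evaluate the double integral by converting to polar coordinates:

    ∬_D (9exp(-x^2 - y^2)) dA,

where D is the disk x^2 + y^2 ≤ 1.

The region D is 0 ≤ r ≤ 1, 0 ≤ θ ≤ 2π in polar coordinates, where x = r cos(θ), y = r sin(θ), and dA = r dr dθ.

Under the substitution, the integrand becomes 9exp(-r^2), so

    ∬_D (9exp(-x^2 - y^2)) dA = ∫_{0}^{2π} ∫_{0}^{1} (9exp(-r^2)) · r dr dθ.

Inner integral (in r): ∫_{0}^{1} (9exp(-r^2)) · r dr = 9/2 - 9exp(-1)/2.

Outer integral (in θ): ∫_{0}^{2π} (9/2 - 9exp(-1)/2) dθ = -9π exp(-1) + 9π.

Therefore ∬_D (9exp(-x^2 - y^2)) dA = -9π exp(-1) + 9π.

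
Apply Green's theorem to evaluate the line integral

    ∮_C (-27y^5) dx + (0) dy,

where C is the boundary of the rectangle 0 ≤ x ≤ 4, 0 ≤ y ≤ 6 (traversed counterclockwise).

Green's theorem converts the closed line integral into a double integral over the enclosed region D:

    ∮_C P dx + Q dy = ∬_D (∂Q/∂x - ∂P/∂y) dA.

Here P = -27y^5, Q = 0, so

    ∂Q/∂x = 0,    ∂P/∂y = -135y^4,
    ∂Q/∂x - ∂P/∂y = 135y^4.

D is the region 0 ≤ x ≤ 4, 0 ≤ y ≤ 6. Evaluating the double integral:

    ∬_D (135y^4) dA = ∫_0^{4} ∫_0^{6} (135y^4) dy dx.

Inner (y from 0 to 6): 209952.
Outer (x from 0 to 4): 839808.

Therefore ∮_C P dx + Q dy = 839808.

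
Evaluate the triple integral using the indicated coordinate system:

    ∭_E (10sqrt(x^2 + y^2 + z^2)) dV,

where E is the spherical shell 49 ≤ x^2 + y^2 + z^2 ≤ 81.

In spherical coordinates, x = ρ sin(φ) cos(θ), y = ρ sin(φ) sin(θ), z = ρ cos(φ), and dV = ρ^2 sin(φ) dρ dφ dθ.

The integrand becomes 10ρ, so

    ∭_E (10sqrt(x^2 + y^2 + z^2)) dV = ∫_{0}^{2π} ∫_{0}^{π} ∫_{7}^{9} (10ρ) · ρ^2 sin(φ) dρ dφ dθ.

Inner (ρ): 10400sin(φ).
Middle (φ): 20800.
Outer (θ): 41600π.

Therefore the triple integral equals 41600π.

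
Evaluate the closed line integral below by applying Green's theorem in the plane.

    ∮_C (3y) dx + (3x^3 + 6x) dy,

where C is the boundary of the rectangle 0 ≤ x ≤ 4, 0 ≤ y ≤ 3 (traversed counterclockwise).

Green's theorem converts the closed line integral into a double integral over the enclosed region D:

    ∮_C P dx + Q dy = ∬_D (∂Q/∂x - ∂P/∂y) dA.

Here P = 3y, Q = 3x^3 + 6x, so

    ∂Q/∂x = 9x^2 + 6,    ∂P/∂y = 3,
    ∂Q/∂x - ∂P/∂y = 9x^2 + 3.

D is the region 0 ≤ x ≤ 4, 0 ≤ y ≤ 3. Evaluating the double integral:

    ∬_D (9x^2 + 3) dA = ∫_0^{4} ∫_0^{3} (9x^2 + 3) dy dx.

Inner (y from 0 to 3): 27x^2 + 9.
Outer (x from 0 to 4): 612.

Therefore ∮_C P dx + Q dy = 612.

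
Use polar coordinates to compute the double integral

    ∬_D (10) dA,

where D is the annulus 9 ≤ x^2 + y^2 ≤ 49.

The region D is 3 ≤ r ≤ 7, 0 ≤ θ ≤ 2π in polar coordinates, where x = r cos(θ), y = r sin(θ), and dA = r dr dθ.

Under the substitution, the integrand becomes 10, so

    ∬_D (10) dA = ∫_{0}^{2π} ∫_{3}^{7} (10) · r dr dθ.

Inner integral (in r): ∫_{3}^{7} (10) · r dr = 200.

Outer integral (in θ): ∫_{0}^{2π} (200) dθ = 400π.

Therefore ∬_D (10) dA = 400π.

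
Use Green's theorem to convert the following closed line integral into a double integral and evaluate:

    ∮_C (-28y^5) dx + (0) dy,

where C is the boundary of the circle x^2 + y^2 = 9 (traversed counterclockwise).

Green's theorem converts the closed line integral into a double integral over the enclosed region D:

    ∮_C P dx + Q dy = ∬_D (∂Q/∂x - ∂P/∂y) dA.

Here P = -28y^5, Q = 0, so

    ∂Q/∂x = 0,    ∂P/∂y = -140y^4,
    ∂Q/∂x - ∂P/∂y = 140y^4.

D is the region x^2 + y^2 ≤ 9. Evaluating the double integral:

In polar coordinates (x = r cos θ, y = r sin θ, dA = r dr dθ) the integrand becomes 140r^4sin(θ)^4, so

    ∬_D (140y^4) dA = ∫_0^{2π} ∫_0^{3} (140r^4sin(θ)^4) · r dr dθ.

Inner (r from 0 to 3): 17010sin(θ)^4.
Outer (θ from 0 to 2π): 25515π/2.

Therefore ∮_C P dx + Q dy = 25515π/2.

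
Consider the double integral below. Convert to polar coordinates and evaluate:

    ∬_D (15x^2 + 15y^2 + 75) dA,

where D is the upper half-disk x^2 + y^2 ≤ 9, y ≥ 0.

The region D is 0 ≤ r ≤ 3, 0 ≤ θ ≤ π in polar coordinates, where x = r cos(θ), y = r sin(θ), and dA = r dr dθ.

Under the substitution, the integrand becomes 15r^2 + 75, so

    ∬_D (15x^2 + 15y^2 + 75) dA = ∫_{0}^{π} ∫_{0}^{3} (15r^2 + 75) · r dr dθ.

Inner integral (in r): ∫_{0}^{3} (15r^2 + 75) · r dr = 2565/4.

Outer integral (in θ): ∫_{0}^{π} (2565/4) dθ = 2565π/4.

Therefore ∬_D (15x^2 + 15y^2 + 75) dA = 2565π/4.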